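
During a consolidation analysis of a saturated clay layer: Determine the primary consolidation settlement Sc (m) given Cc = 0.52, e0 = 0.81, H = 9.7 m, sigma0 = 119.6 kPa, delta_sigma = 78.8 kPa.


Using Sc = Cc * H / (1 + e0) * log10((sigma0 + delta_sigma) / sigma0)
Stress ratio = (119.6 + 78.8) / 119.6 = 1.65886
log10(1.65886) = 0.21981
Cc * H / (1 + e0) = 0.52 * 9.7 / (1 + 0.81) = 2.78674
Sc = 2.78674 * 0.21981
Sc = 0.6126 m


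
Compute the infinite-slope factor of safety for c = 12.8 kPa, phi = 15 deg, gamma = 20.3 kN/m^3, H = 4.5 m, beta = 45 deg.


Using Fs = c / (gamma*H*sin(beta)*cos(beta)) + tan(phi)/tan(beta)
Cohesion contribution = 12.8 / (20.3*4.5*sin(45)*cos(45))
Cohesion contribution = 0.280241
Friction contribution = tan(15)/tan(45) = 0.267949
Fs = 0.280241 + 0.267949
Fs = 0.548


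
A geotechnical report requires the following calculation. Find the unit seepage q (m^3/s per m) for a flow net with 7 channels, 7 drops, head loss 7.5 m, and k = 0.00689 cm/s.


Convert k to m/s for unit consistency with H:
k = 0.00689 cm/s = 0.00689 / 100 m/s = 6.89e-05 m/s
Using q = k * H * Nf / Nd
Nf / Nd = 7 / 7 = 1.0
q = 6.89e-05 * 7.5 * 1.0
q = 0.0005168 m^3/s per m


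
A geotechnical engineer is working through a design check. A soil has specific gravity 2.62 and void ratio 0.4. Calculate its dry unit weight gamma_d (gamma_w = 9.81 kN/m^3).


Result: 18.359 kN/m^3

Derivation:
Using gamma_d = Gs * gamma_w / (1 + e)
gamma_d = 2.62 * 9.81 / (1 + 0.4)
gamma_d = 2.62 * 9.81 / 1.4
gamma_d = 18.359 kN/m^3


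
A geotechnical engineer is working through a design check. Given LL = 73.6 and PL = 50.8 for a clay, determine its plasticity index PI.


Using PI = LL - PL
PI = 73.6 - 50.8
PI = 22.8


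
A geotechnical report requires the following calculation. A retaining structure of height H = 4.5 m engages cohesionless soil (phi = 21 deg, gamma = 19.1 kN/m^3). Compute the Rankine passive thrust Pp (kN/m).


Compute passive earth pressure coefficient:
Kp = tan^2(45 + phi/2) = tan^2(55.5) = 2.117051
Compute passive force:
Pp = 0.5 * Kp * gamma * H^2
Pp = 0.5 * 2.117051 * 19.1 * 4.5^2
Pp = 409.41 kN/m


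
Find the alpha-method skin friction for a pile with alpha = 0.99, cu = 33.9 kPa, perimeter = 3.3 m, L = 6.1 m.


Using Qs = alpha * cu * perimeter * L
Qs = 0.99 * 33.9 * 3.3 * 6.1
Qs = 675.58 kN


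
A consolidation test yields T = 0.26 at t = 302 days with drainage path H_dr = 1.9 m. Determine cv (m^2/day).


Using cv = T * H_dr^2 / t
H_dr^2 = 1.9^2 = 3.61
cv = 0.26 * 3.61 / 302
cv = 0.00311 m^2/day


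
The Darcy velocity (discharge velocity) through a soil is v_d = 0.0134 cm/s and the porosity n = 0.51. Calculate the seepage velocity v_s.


Result: 0.02627 cm/s

Derivation:
Using v_s = v_d / n
v_s = 0.0134 / 0.51
v_s = 0.02627 cm/s


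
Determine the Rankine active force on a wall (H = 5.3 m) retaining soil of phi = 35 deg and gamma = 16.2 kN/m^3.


Result: 61.66 kN/m

Derivation:
Compute active earth pressure coefficient:
Ka = tan^2(45 - phi/2) = tan^2(27.5) = 0.27099
Compute active force:
Pa = 0.5 * Ka * gamma * H^2
Pa = 0.5 * 0.27099 * 16.2 * 5.3^2
Pa = 61.66 kN/m


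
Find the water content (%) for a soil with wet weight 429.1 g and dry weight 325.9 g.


Result: 31.67 %

Derivation:
Using w = (m_wet - m_dry) / m_dry * 100
m_wet - m_dry = 429.1 - 325.9 = 103.2 g
w = 103.2 / 325.9 * 100
w = 31.67 %


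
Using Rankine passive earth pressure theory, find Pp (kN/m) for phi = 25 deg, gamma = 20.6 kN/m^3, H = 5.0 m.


Result: 634.46 kN/m

Derivation:
Compute passive earth pressure coefficient:
Kp = tan^2(45 + phi/2) = tan^2(57.5) = 2.463913
Compute passive force:
Pp = 0.5 * Kp * gamma * H^2
Pp = 0.5 * 2.463913 * 20.6 * 5.0^2
Pp = 634.46 kN/m


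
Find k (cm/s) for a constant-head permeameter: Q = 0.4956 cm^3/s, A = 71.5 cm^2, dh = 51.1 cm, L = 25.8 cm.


Compute hydraulic gradient:
i = dh / L = 51.1 / 25.8 = 1.98062
Then apply Darcy's law:
k = Q / (A * i)
k = 0.4956 / (71.5 * 1.98062)
k = 0.4956 / 141.614
k = 0.0035 cm/s


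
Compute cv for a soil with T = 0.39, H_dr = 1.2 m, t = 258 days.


Using cv = T * H_dr^2 / t
H_dr^2 = 1.2^2 = 1.44
cv = 0.39 * 1.44 / 258
cv = 0.00218 m^2/day


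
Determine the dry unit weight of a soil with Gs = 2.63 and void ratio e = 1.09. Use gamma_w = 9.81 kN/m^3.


Using gamma_d = Gs * gamma_w / (1 + e)
gamma_d = 2.63 * 9.81 / (1 + 1.09)
gamma_d = 2.63 * 9.81 / 2.09
gamma_d = 12.345 kN/m^3


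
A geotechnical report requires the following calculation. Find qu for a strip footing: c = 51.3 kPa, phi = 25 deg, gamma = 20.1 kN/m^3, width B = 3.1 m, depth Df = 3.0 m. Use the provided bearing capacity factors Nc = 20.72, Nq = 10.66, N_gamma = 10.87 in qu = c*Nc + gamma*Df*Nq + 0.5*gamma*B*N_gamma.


Compute qu = c*Nc + gamma*Df*Nq + 0.5*gamma*B*N_gamma
Term 1: 51.3 * 20.72 = 1062.936
Term 2: 20.1 * 3.0 * 10.66 = 642.798
Term 3: 0.5 * 20.1 * 3.1 * 10.87 = 338.65485
qu = 1062.936 + 642.798 + 338.65485
qu = 2044.39 kPa


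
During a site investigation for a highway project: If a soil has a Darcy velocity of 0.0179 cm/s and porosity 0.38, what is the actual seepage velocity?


Result: 0.04711 cm/s

Derivation:
Using v_s = v_d / n
v_s = 0.0179 / 0.38
v_s = 0.04711 cm/s


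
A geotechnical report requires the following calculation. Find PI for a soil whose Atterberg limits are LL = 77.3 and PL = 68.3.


Using PI = LL - PL
PI = 77.3 - 68.3
PI = 9.0


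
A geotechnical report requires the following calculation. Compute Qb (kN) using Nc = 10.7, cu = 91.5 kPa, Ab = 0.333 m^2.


Using Qb = Nc * cu * Ab
Qb = 10.7 * 91.5 * 0.333
Qb = 326.02 kN


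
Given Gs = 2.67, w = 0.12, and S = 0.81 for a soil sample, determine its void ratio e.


Result: 0.3956

Derivation:
Using the relation e = Gs * w / S
e = 2.67 * 0.12 / 0.81
e = 0.3956


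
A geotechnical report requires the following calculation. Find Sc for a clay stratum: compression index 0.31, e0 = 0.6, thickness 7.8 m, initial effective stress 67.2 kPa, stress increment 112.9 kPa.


Result: 0.647 m

Derivation:
Using Sc = Cc * H / (1 + e0) * log10((sigma0 + delta_sigma) / sigma0)
Stress ratio = (67.2 + 112.9) / 67.2 = 2.68006
log10(2.68006) = 0.428144
Cc * H / (1 + e0) = 0.31 * 7.8 / (1 + 0.6) = 1.51125
Sc = 1.51125 * 0.428144
Sc = 0.647 m


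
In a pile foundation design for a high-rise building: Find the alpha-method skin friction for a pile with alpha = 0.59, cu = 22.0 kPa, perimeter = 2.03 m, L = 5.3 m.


Using Qs = alpha * cu * perimeter * L
Qs = 0.59 * 22.0 * 2.03 * 5.3
Qs = 139.65 kN


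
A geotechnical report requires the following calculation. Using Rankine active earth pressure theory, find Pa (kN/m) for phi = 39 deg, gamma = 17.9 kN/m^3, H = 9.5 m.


Compute active earth pressure coefficient:
Ka = tan^2(45 - phi/2) = tan^2(25.5) = 0.227506
Compute active force:
Pa = 0.5 * Ka * gamma * H^2
Pa = 0.5 * 0.227506 * 17.9 * 9.5^2
Pa = 183.76 kN/m


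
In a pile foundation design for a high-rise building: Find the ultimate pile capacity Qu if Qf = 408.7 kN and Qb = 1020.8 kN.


Using Qu = Qf + Qb
Qu = 408.7 + 1020.8
Qu = 1429.5 kN


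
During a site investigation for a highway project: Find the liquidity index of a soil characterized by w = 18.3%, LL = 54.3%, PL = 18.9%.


First compute the plasticity index:
PI = LL - PL = 54.3 - 18.9 = 35.4
Then compute the liquidity index:
LI = (w - PL) / PI
LI = (18.3 - 18.9) / 35.4
LI = -0.017


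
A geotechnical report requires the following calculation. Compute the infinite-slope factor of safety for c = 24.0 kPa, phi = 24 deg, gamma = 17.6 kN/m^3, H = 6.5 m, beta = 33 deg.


Using Fs = c / (gamma*H*sin(beta)*cos(beta)) + tan(phi)/tan(beta)
Cohesion contribution = 24.0 / (17.6*6.5*sin(33)*cos(33))
Cohesion contribution = 0.459288
Friction contribution = tan(24)/tan(33) = 0.685592
Fs = 0.459288 + 0.685592
Fs = 1.145


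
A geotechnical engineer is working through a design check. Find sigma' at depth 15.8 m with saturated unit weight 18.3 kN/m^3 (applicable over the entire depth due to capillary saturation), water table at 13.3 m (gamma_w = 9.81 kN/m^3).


Result: 264.62 kPa

Derivation:
Total stress = gamma_sat * depth
sigma = 18.3 * 15.8 = 289.14 kPa
Pore water pressure u = gamma_w * (depth - d_wt)
u = 9.81 * (15.8 - 13.3) = 24.525 kPa
Effective stress = sigma - u
sigma' = 289.14 - 24.525 = 264.62 kPa


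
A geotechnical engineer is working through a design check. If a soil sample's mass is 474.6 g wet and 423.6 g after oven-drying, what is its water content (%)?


Using w = (m_wet - m_dry) / m_dry * 100
m_wet - m_dry = 474.6 - 423.6 = 51.0 g
w = 51.0 / 423.6 * 100
w = 12.04 %


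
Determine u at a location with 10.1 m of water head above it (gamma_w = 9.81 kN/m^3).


Result: 99.08 kPa

Derivation:
Using u = gamma_w * h_w
u = 9.81 * 10.1
u = 99.08 kPa


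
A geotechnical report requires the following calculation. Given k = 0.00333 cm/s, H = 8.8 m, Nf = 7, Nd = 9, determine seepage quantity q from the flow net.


Convert k to m/s for unit consistency with H:
k = 0.00333 cm/s = 0.00333 / 100 m/s = 3.33e-05 m/s
Using q = k * H * Nf / Nd
Nf / Nd = 7 / 9 = 0.7778
q = 3.33e-05 * 8.8 * 0.7778
q = 0.0002279 m^3/s per m


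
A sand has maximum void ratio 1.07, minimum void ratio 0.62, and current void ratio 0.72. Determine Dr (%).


Using Dr = (e_max - e) / (e_max - e_min) * 100
e_max - e = 1.07 - 0.72 = 0.35
e_max - e_min = 1.07 - 0.62 = 0.45
Dr = 0.35 / 0.45 * 100
Dr = 77.78 %


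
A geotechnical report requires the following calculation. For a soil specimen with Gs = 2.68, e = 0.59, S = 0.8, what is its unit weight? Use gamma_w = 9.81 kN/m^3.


Using gamma = gamma_w * (Gs + S*e) / (1 + e)
Numerator: Gs + S*e = 2.68 + 0.8*0.59 = 3.152
Denominator: 1 + e = 1 + 0.59 = 1.59
gamma = 9.81 * 3.152 / 1.59
gamma = 19.447 kN/m^3


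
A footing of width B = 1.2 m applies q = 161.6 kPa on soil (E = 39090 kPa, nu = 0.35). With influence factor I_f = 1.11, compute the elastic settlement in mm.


Using Se = q * B * (1 - nu^2) * I_f / E
1 - nu^2 = 1 - 0.35^2 = 0.8775
Se = 161.6 * 1.2 * 0.8775 * 1.11 / 39090
Se = 0.004832 m
Convert to mm: Se = 0.004832 * 1000 = 4.832 mm


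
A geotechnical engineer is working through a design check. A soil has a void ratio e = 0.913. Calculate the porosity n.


Result: 0.4773

Derivation:
Using the relation n = e / (1 + e)
n = 0.913 / (1 + 0.913)
n = 0.913 / 1.913
n = 0.4773


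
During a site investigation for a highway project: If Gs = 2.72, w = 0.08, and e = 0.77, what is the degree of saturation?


Using S = Gs * w / e
S = 2.72 * 0.08 / 0.77
S = 0.2826


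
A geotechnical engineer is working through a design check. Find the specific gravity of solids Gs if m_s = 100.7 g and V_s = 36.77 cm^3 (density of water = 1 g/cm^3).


Result: 2.739

Derivation:
Using Gs = m_s / (V_s * rho_w)
Since rho_w = 1 g/cm^3:
Gs = 100.7 / 36.77
Gs = 2.739


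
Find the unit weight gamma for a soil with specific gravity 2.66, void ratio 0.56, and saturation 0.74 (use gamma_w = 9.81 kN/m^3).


Result: 19.333 kN/m^3

Derivation:
Using gamma = gamma_w * (Gs + S*e) / (1 + e)
Numerator: Gs + S*e = 2.66 + 0.74*0.56 = 3.0744
Denominator: 1 + e = 1 + 0.56 = 1.56
gamma = 9.81 * 3.0744 / 1.56
gamma = 19.333 kN/m^3


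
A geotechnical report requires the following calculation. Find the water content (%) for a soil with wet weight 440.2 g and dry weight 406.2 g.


Using w = (m_wet - m_dry) / m_dry * 100
m_wet - m_dry = 440.2 - 406.2 = 34.0 g
w = 34.0 / 406.2 * 100
w = 8.37 %


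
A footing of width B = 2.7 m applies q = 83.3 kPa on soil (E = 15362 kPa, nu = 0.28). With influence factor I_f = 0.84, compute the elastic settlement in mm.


Using Se = q * B * (1 - nu^2) * I_f / E
1 - nu^2 = 1 - 0.28^2 = 0.9216
Se = 83.3 * 2.7 * 0.9216 * 0.84 / 15362
Se = 0.011334 m
Convert to mm: Se = 0.011334 * 1000 = 11.334 mm


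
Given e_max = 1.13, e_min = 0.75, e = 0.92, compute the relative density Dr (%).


Using Dr = (e_max - e) / (e_max - e_min) * 100
e_max - e = 1.13 - 0.92 = 0.21
e_max - e_min = 1.13 - 0.75 = 0.38
Dr = 0.21 / 0.38 * 100
Dr = 55.26 %


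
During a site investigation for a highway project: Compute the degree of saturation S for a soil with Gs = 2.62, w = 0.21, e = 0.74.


Using S = Gs * w / e
S = 2.62 * 0.21 / 0.74
S = 0.7435


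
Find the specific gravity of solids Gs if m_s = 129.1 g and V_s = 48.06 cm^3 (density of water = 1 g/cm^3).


Using Gs = m_s / (V_s * rho_w)
Since rho_w = 1 g/cm^3:
Gs = 129.1 / 48.06
Gs = 2.686


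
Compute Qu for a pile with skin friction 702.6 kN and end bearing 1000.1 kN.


Using Qu = Qf + Qb
Qu = 702.6 + 1000.1
Qu = 1702.7 kN


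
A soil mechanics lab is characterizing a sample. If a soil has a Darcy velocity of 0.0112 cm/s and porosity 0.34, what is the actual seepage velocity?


Result: 0.03294 cm/s

Derivation:
Using v_s = v_d / n
v_s = 0.0112 / 0.34
v_s = 0.03294 cm/s


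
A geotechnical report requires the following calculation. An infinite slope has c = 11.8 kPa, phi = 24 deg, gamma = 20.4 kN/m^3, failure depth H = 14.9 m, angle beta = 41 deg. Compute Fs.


Using Fs = c / (gamma*H*sin(beta)*cos(beta)) + tan(phi)/tan(beta)
Cohesion contribution = 11.8 / (20.4*14.9*sin(41)*cos(41))
Cohesion contribution = 0.0784048
Friction contribution = tan(24)/tan(41) = 0.512177
Fs = 0.0784048 + 0.512177
Fs = 0.591


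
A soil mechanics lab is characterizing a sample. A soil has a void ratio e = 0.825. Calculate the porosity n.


Result: 0.4521

Derivation:
Using the relation n = e / (1 + e)
n = 0.825 / (1 + 0.825)
n = 0.825 / 1.825
n = 0.4521


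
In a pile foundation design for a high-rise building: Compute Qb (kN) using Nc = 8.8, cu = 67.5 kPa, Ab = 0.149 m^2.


Using Qb = Nc * cu * Ab
Qb = 8.8 * 67.5 * 0.149
Qb = 88.51 kN


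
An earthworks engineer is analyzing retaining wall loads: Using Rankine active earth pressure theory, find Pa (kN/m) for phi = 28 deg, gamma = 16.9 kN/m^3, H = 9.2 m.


Result: 258.21 kN/m

Derivation:
Compute active earth pressure coefficient:
Ka = tan^2(45 - phi/2) = tan^2(31.0) = 0.361033
Compute active force:
Pa = 0.5 * Ka * gamma * H^2
Pa = 0.5 * 0.361033 * 16.9 * 9.2^2
Pa = 258.21 kN/m


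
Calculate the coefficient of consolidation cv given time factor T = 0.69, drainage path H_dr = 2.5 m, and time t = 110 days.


Using cv = T * H_dr^2 / t
H_dr^2 = 2.5^2 = 6.25
cv = 0.69 * 6.25 / 110
cv = 0.0392 m^2/day


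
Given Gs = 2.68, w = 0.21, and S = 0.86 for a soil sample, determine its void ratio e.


Result: 0.6544

Derivation:
Using the relation e = Gs * w / S
e = 2.68 * 0.21 / 0.86
e = 0.6544


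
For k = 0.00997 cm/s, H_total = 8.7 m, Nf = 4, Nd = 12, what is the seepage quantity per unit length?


Convert k to m/s for unit consistency with H:
k = 0.00997 cm/s = 0.00997 / 100 m/s = 9.97e-05 m/s
Using q = k * H * Nf / Nd
Nf / Nd = 4 / 12 = 0.3333
q = 9.97e-05 * 8.7 * 0.3333
q = 0.0002891 m^3/s per m


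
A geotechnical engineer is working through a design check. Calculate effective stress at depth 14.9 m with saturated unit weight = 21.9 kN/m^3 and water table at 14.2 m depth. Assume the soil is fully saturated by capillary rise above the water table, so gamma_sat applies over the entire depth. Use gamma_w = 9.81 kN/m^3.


Total stress = gamma_sat * depth
sigma = 21.9 * 14.9 = 326.31 kPa
Pore water pressure u = gamma_w * (depth - d_wt)
u = 9.81 * (14.9 - 14.2) = 6.867 kPa
Effective stress = sigma - u
sigma' = 326.31 - 6.867 = 319.44 kPa


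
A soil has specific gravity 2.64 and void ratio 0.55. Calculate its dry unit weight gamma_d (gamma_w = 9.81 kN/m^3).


Result: 16.709 kN/m^3

Derivation:
Using gamma_d = Gs * gamma_w / (1 + e)
gamma_d = 2.64 * 9.81 / (1 + 0.55)
gamma_d = 2.64 * 9.81 / 1.55
gamma_d = 16.709 kN/m^3


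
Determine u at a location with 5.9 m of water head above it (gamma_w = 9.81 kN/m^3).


Using u = gamma_w * h_w
u = 9.81 * 5.9
u = 57.88 kPa


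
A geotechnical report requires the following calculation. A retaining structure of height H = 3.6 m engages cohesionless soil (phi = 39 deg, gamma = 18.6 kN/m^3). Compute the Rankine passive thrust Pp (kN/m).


Compute passive earth pressure coefficient:
Kp = tan^2(45 + phi/2) = tan^2(64.5) = 4.395495
Compute passive force:
Pp = 0.5 * Kp * gamma * H^2
Pp = 0.5 * 4.395495 * 18.6 * 3.6^2
Pp = 529.78 kN/m


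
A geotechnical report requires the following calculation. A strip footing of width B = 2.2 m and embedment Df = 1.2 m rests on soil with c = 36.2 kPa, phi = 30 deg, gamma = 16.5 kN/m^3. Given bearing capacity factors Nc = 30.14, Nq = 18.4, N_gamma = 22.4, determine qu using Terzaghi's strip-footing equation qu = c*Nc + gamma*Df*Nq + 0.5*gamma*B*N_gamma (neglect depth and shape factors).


Result: 1861.95 kPa

Derivation:
Compute qu = c*Nc + gamma*Df*Nq + 0.5*gamma*B*N_gamma
Term 1: 36.2 * 30.14 = 1091.068
Term 2: 16.5 * 1.2 * 18.4 = 364.32
Term 3: 0.5 * 16.5 * 2.2 * 22.4 = 406.56
qu = 1091.068 + 364.32 + 406.56
qu = 1861.95 kPa


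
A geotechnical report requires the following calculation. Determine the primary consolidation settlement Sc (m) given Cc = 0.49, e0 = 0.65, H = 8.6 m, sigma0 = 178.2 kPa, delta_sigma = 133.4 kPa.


Using Sc = Cc * H / (1 + e0) * log10((sigma0 + delta_sigma) / sigma0)
Stress ratio = (178.2 + 133.4) / 178.2 = 1.7486
log10(1.7486) = 0.24269
Cc * H / (1 + e0) = 0.49 * 8.6 / (1 + 0.65) = 2.55394
Sc = 2.55394 * 0.24269
Sc = 0.6198 m


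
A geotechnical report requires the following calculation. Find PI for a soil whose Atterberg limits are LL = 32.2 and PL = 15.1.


Using PI = LL - PL
PI = 32.2 - 15.1
PI = 17.1


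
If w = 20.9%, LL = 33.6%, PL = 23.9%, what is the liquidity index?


First compute the plasticity index:
PI = LL - PL = 33.6 - 23.9 = 9.7
Then compute the liquidity index:
LI = (w - PL) / PI
LI = (20.9 - 23.9) / 9.7
LI = -0.309


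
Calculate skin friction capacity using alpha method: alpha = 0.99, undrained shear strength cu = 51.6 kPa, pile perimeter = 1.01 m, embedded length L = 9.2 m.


Result: 474.67 kN

Derivation:
Using Qs = alpha * cu * perimeter * L
Qs = 0.99 * 51.6 * 1.01 * 9.2
Qs = 474.67 kN


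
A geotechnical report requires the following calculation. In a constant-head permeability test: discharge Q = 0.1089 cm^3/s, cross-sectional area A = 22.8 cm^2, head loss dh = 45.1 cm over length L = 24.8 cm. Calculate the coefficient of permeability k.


Compute hydraulic gradient:
i = dh / L = 45.1 / 24.8 = 1.81855
Then apply Darcy's law:
k = Q / (A * i)
k = 0.1089 / (22.8 * 1.81855)
k = 0.1089 / 41.4629
k = 0.002626 cm/s


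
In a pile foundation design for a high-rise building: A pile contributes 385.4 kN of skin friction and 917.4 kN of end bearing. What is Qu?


Result: 1302.8 kN

Derivation:
Using Qu = Qf + Qb
Qu = 385.4 + 917.4
Qu = 1302.8 kN


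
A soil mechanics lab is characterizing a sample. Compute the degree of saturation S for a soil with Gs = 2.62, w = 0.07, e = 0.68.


Using S = Gs * w / e
S = 2.62 * 0.07 / 0.68
S = 0.2697


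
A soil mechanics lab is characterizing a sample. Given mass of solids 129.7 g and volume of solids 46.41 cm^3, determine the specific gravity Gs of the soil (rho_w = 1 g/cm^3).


Using Gs = m_s / (V_s * rho_w)
Since rho_w = 1 g/cm^3:
Gs = 129.7 / 46.41
Gs = 2.795


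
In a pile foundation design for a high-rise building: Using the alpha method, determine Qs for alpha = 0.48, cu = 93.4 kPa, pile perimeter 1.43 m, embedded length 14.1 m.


Result: 903.95 kN

Derivation:
Using Qs = alpha * cu * perimeter * L
Qs = 0.48 * 93.4 * 1.43 * 14.1
Qs = 903.95 kN


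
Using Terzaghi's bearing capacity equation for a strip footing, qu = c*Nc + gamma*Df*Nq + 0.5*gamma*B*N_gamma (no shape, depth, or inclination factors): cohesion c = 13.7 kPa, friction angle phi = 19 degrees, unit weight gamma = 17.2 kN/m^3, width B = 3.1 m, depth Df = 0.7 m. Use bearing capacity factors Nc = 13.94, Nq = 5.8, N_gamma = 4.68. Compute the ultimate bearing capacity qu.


Result: 385.58 kPa

Derivation:
Compute qu = c*Nc + gamma*Df*Nq + 0.5*gamma*B*N_gamma
Term 1: 13.7 * 13.94 = 190.978
Term 2: 17.2 * 0.7 * 5.8 = 69.832
Term 3: 0.5 * 17.2 * 3.1 * 4.68 = 124.7688
qu = 190.978 + 69.832 + 124.7688
qu = 385.58 kPa


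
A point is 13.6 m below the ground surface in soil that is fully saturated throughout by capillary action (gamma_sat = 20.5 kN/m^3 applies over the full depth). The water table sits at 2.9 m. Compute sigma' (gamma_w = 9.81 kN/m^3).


Total stress = gamma_sat * depth
sigma = 20.5 * 13.6 = 278.8 kPa
Pore water pressure u = gamma_w * (depth - d_wt)
u = 9.81 * (13.6 - 2.9) = 104.967 kPa
Effective stress = sigma - u
sigma' = 278.8 - 104.967 = 173.83 kPa


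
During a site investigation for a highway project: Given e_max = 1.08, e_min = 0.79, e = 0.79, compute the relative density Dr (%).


Result: 100.0 %

Derivation:
Using Dr = (e_max - e) / (e_max - e_min) * 100
e_max - e = 1.08 - 0.79 = 0.29
e_max - e_min = 1.08 - 0.79 = 0.29
Dr = 0.29 / 0.29 * 100
Dr = 100.0 %


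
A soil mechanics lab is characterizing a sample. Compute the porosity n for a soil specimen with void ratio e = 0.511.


Result: 0.3382

Derivation:
Using the relation n = e / (1 + e)
n = 0.511 / (1 + 0.511)
n = 0.511 / 1.511
n = 0.3382


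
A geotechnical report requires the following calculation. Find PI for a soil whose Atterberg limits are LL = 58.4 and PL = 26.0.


Using PI = LL - PL
PI = 58.4 - 26.0
PI = 32.4


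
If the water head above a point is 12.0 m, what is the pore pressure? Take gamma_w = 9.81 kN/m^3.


Using u = gamma_w * h_w
u = 9.81 * 12.0
u = 117.72 kPa


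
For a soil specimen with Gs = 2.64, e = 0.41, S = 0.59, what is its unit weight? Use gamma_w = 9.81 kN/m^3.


Using gamma = gamma_w * (Gs + S*e) / (1 + e)
Numerator: Gs + S*e = 2.64 + 0.59*0.41 = 2.8819
Denominator: 1 + e = 1 + 0.41 = 1.41
gamma = 9.81 * 2.8819 / 1.41
gamma = 20.051 kN/m^3


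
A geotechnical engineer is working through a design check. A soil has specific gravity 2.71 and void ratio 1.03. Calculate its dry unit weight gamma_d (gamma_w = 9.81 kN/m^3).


Using gamma_d = Gs * gamma_w / (1 + e)
gamma_d = 2.71 * 9.81 / (1 + 1.03)
gamma_d = 2.71 * 9.81 / 2.03
gamma_d = 13.096 kN/m^3


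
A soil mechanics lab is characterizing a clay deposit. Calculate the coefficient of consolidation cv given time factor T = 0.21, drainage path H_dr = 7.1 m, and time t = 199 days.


Using cv = T * H_dr^2 / t
H_dr^2 = 7.1^2 = 50.41
cv = 0.21 * 50.41 / 199
cv = 0.0532 m^2/day


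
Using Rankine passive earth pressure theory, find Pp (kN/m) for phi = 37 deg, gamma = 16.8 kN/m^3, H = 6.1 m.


Compute passive earth pressure coefficient:
Kp = tan^2(45 + phi/2) = tan^2(63.5) = 4.022791
Compute passive force:
Pp = 0.5 * Kp * gamma * H^2
Pp = 0.5 * 4.022791 * 16.8 * 6.1^2
Pp = 1257.38 kN/m


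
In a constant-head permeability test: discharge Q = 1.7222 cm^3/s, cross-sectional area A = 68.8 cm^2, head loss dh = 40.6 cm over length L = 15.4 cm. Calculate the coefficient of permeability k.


Result: 0.009495 cm/s

Derivation:
Compute hydraulic gradient:
i = dh / L = 40.6 / 15.4 = 2.63636
Then apply Darcy's law:
k = Q / (A * i)
k = 1.7222 / (68.8 * 2.63636)
k = 1.7222 / 181.382
k = 0.009495 cm/s


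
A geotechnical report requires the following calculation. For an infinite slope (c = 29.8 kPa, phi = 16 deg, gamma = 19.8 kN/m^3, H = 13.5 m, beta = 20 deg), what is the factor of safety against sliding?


Using Fs = c / (gamma*H*sin(beta)*cos(beta)) + tan(phi)/tan(beta)
Cohesion contribution = 29.8 / (19.8*13.5*sin(20)*cos(20))
Cohesion contribution = 0.34688
Friction contribution = tan(16)/tan(20) = 0.787826
Fs = 0.34688 + 0.787826
Fs = 1.135


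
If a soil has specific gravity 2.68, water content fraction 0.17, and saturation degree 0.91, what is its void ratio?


Result: 0.5007

Derivation:
Using the relation e = Gs * w / S
e = 2.68 * 0.17 / 0.91
e = 0.5007


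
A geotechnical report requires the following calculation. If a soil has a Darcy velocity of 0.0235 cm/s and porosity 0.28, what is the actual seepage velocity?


Using v_s = v_d / n
v_s = 0.0235 / 0.28
v_s = 0.08393 cm/s


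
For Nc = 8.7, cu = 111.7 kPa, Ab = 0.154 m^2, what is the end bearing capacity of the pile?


Using Qb = Nc * cu * Ab
Qb = 8.7 * 111.7 * 0.154
Qb = 149.66 kN


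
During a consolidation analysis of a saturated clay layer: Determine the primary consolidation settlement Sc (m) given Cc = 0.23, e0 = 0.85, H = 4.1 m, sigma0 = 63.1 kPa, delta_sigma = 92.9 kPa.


Result: 0.2004 m

Derivation:
Using Sc = Cc * H / (1 + e0) * log10((sigma0 + delta_sigma) / sigma0)
Stress ratio = (63.1 + 92.9) / 63.1 = 2.47227
log10(2.47227) = 0.393095
Cc * H / (1 + e0) = 0.23 * 4.1 / (1 + 0.85) = 0.50973
Sc = 0.50973 * 0.393095
Sc = 0.2004 m


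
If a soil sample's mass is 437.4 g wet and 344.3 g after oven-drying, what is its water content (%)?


Using w = (m_wet - m_dry) / m_dry * 100
m_wet - m_dry = 437.4 - 344.3 = 93.1 g
w = 93.1 / 344.3 * 100
w = 27.04 %


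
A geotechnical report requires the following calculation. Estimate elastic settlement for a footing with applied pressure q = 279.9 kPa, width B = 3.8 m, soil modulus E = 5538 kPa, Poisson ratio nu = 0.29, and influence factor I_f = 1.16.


Result: 204.051 mm

Derivation:
Using Se = q * B * (1 - nu^2) * I_f / E
1 - nu^2 = 1 - 0.29^2 = 0.9159
Se = 279.9 * 3.8 * 0.9159 * 1.16 / 5538
Se = 0.204051 m
Convert to mm: Se = 0.204051 * 1000 = 204.051 mm


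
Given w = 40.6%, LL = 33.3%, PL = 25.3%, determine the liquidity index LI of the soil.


First compute the plasticity index:
PI = LL - PL = 33.3 - 25.3 = 8.0
Then compute the liquidity index:
LI = (w - PL) / PI
LI = (40.6 - 25.3) / 8.0
LI = 1.913


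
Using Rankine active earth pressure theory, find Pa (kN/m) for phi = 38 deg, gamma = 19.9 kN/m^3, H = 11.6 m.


Compute active earth pressure coefficient:
Ka = tan^2(45 - phi/2) = tan^2(26.0) = 0.237883
Compute active force:
Pa = 0.5 * Ka * gamma * H^2
Pa = 0.5 * 0.237883 * 19.9 * 11.6^2
Pa = 318.49 kN/m


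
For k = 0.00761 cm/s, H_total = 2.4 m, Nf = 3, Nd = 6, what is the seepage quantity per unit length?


Convert k to m/s for unit consistency with H:
k = 0.00761 cm/s = 0.00761 / 100 m/s = 7.61e-05 m/s
Using q = k * H * Nf / Nd
Nf / Nd = 3 / 6 = 0.5
q = 7.61e-05 * 2.4 * 0.5
q = 9.132e-05 m^3/s per m


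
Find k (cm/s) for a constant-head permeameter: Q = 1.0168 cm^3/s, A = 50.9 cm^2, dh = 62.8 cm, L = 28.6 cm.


Compute hydraulic gradient:
i = dh / L = 62.8 / 28.6 = 2.1958
Then apply Darcy's law:
k = Q / (A * i)
k = 1.0168 / (50.9 * 2.1958)
k = 1.0168 / 111.766
k = 0.009098 cm/s


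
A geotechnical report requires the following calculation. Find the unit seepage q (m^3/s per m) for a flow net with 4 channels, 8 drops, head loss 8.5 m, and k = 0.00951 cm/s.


Convert k to m/s for unit consistency with H:
k = 0.00951 cm/s = 0.00951 / 100 m/s = 9.51e-05 m/s
Using q = k * H * Nf / Nd
Nf / Nd = 4 / 8 = 0.5
q = 9.51e-05 * 8.5 * 0.5
q = 0.0004042 m^3/s per m


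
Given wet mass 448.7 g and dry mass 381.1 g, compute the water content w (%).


Using w = (m_wet - m_dry) / m_dry * 100
m_wet - m_dry = 448.7 - 381.1 = 67.6 g
w = 67.6 / 381.1 * 100
w = 17.74 %


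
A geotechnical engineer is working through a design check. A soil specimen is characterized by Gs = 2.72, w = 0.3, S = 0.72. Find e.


Using the relation e = Gs * w / S
e = 2.72 * 0.3 / 0.72
e = 1.1333


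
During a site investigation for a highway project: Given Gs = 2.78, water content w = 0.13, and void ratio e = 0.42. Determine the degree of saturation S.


Using S = Gs * w / e
S = 2.78 * 0.13 / 0.42
S = 0.8605


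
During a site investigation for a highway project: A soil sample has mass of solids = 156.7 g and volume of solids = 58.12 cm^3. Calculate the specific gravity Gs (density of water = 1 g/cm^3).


Using Gs = m_s / (V_s * rho_w)
Since rho_w = 1 g/cm^3:
Gs = 156.7 / 58.12
Gs = 2.696


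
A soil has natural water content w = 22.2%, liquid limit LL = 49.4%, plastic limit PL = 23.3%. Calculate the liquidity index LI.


First compute the plasticity index:
PI = LL - PL = 49.4 - 23.3 = 26.1
Then compute the liquidity index:
LI = (w - PL) / PI
LI = (22.2 - 23.3) / 26.1
LI = -0.042


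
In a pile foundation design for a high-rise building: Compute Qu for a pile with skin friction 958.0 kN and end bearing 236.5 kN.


Using Qu = Qf + Qb
Qu = 958.0 + 236.5
Qu = 1194.5 kN


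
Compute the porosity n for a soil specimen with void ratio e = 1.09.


Using the relation n = e / (1 + e)
n = 1.09 / (1 + 1.09)
n = 1.09 / 2.09
n = 0.5215


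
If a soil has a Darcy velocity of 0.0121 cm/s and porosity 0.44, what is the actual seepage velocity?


Using v_s = v_d / n
v_s = 0.0121 / 0.44
v_s = 0.0275 cm/s


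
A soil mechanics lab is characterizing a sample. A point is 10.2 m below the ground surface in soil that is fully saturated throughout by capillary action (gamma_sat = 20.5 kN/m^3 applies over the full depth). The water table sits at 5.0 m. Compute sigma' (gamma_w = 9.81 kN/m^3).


Total stress = gamma_sat * depth
sigma = 20.5 * 10.2 = 209.1 kPa
Pore water pressure u = gamma_w * (depth - d_wt)
u = 9.81 * (10.2 - 5.0) = 51.012 kPa
Effective stress = sigma - u
sigma' = 209.1 - 51.012 = 158.09 kPa


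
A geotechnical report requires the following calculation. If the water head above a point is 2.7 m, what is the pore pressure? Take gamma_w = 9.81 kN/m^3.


Using u = gamma_w * h_w
u = 9.81 * 2.7
u = 26.49 kPa


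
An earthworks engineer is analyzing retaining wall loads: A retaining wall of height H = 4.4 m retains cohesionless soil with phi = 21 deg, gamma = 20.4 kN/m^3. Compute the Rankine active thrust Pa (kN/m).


Result: 93.28 kN/m

Derivation:
Compute active earth pressure coefficient:
Ka = tan^2(45 - phi/2) = tan^2(34.5) = 0.472355
Compute active force:
Pa = 0.5 * Ka * gamma * H^2
Pa = 0.5 * 0.472355 * 20.4 * 4.4^2
Pa = 93.28 kN/m


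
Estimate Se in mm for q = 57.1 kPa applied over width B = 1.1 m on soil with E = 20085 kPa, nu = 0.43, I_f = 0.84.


Using Se = q * B * (1 - nu^2) * I_f / E
1 - nu^2 = 1 - 0.43^2 = 0.8151
Se = 57.1 * 1.1 * 0.8151 * 0.84 / 20085
Se = 0.002141 m
Convert to mm: Se = 0.002141 * 1000 = 2.141 mm


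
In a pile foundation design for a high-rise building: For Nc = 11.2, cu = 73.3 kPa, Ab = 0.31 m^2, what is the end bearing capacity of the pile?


Using Qb = Nc * cu * Ab
Qb = 11.2 * 73.3 * 0.31
Qb = 254.5 kN


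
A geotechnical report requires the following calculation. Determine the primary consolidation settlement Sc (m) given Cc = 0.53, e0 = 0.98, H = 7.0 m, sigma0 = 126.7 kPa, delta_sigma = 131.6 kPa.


Result: 0.5796 m

Derivation:
Using Sc = Cc * H / (1 + e0) * log10((sigma0 + delta_sigma) / sigma0)
Stress ratio = (126.7 + 131.6) / 126.7 = 2.03867
log10(2.03867) = 0.309348
Cc * H / (1 + e0) = 0.53 * 7.0 / (1 + 0.98) = 1.87374
Sc = 1.87374 * 0.309348
Sc = 0.5796 m


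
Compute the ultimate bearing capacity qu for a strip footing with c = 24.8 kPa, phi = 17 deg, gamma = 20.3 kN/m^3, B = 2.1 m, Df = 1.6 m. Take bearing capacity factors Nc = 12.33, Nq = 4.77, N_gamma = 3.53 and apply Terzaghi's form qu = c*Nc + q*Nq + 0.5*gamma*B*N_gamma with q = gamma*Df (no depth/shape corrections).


Result: 535.96 kPa

Derivation:
Compute qu = c*Nc + gamma*Df*Nq + 0.5*gamma*B*N_gamma
Term 1: 24.8 * 12.33 = 305.784
Term 2: 20.3 * 1.6 * 4.77 = 154.9296
Term 3: 0.5 * 20.3 * 2.1 * 3.53 = 75.24195
qu = 305.784 + 154.9296 + 75.24195
qu = 535.96 kPa


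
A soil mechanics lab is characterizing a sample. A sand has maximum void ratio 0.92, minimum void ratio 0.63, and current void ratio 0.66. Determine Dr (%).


Using Dr = (e_max - e) / (e_max - e_min) * 100
e_max - e = 0.92 - 0.66 = 0.26
e_max - e_min = 0.92 - 0.63 = 0.29
Dr = 0.26 / 0.29 * 100
Dr = 89.66 %


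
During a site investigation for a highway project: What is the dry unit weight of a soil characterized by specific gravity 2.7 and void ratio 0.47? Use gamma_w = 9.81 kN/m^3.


Result: 18.018 kN/m^3

Derivation:
Using gamma_d = Gs * gamma_w / (1 + e)
gamma_d = 2.7 * 9.81 / (1 + 0.47)
gamma_d = 2.7 * 9.81 / 1.47
gamma_d = 18.018 kN/m^3


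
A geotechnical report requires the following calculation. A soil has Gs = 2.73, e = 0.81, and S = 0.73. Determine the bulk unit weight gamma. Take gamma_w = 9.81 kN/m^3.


Using gamma = gamma_w * (Gs + S*e) / (1 + e)
Numerator: Gs + S*e = 2.73 + 0.73*0.81 = 3.3213
Denominator: 1 + e = 1 + 0.81 = 1.81
gamma = 9.81 * 3.3213 / 1.81
gamma = 18.001 kN/m^3


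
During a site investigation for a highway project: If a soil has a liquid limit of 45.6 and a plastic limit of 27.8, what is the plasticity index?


Result: 17.8

Derivation:
Using PI = LL - PL
PI = 45.6 - 27.8
PI = 17.8


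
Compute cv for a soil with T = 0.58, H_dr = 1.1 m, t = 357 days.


Using cv = T * H_dr^2 / t
H_dr^2 = 1.1^2 = 1.21
cv = 0.58 * 1.21 / 357
cv = 0.00197 m^2/day


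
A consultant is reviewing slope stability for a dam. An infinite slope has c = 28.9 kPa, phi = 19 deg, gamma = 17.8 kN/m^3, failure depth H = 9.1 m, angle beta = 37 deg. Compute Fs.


Using Fs = c / (gamma*H*sin(beta)*cos(beta)) + tan(phi)/tan(beta)
Cohesion contribution = 28.9 / (17.8*9.1*sin(37)*cos(37))
Cohesion contribution = 0.371214
Friction contribution = tan(19)/tan(37) = 0.456938
Fs = 0.371214 + 0.456938
Fs = 0.828


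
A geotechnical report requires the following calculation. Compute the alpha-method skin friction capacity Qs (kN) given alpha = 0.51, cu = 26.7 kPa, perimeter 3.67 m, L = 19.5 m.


Using Qs = alpha * cu * perimeter * L
Qs = 0.51 * 26.7 * 3.67 * 19.5
Qs = 974.5 kN


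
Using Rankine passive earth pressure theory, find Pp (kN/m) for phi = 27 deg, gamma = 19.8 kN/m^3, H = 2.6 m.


Compute passive earth pressure coefficient:
Kp = tan^2(45 + phi/2) = tan^2(58.5) = 2.66294
Compute passive force:
Pp = 0.5 * Kp * gamma * H^2
Pp = 0.5 * 2.66294 * 19.8 * 2.6^2
Pp = 178.21 kN/m


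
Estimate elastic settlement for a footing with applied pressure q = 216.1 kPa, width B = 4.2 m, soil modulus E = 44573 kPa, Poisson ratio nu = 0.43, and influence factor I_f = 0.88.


Result: 14.606 mm

Derivation:
Using Se = q * B * (1 - nu^2) * I_f / E
1 - nu^2 = 1 - 0.43^2 = 0.8151
Se = 216.1 * 4.2 * 0.8151 * 0.88 / 44573
Se = 0.014606 m
Convert to mm: Se = 0.014606 * 1000 = 14.606 mm


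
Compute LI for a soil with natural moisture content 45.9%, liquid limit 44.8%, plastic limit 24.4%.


First compute the plasticity index:
PI = LL - PL = 44.8 - 24.4 = 20.4
Then compute the liquidity index:
LI = (w - PL) / PI
LI = (45.9 - 24.4) / 20.4
LI = 1.054


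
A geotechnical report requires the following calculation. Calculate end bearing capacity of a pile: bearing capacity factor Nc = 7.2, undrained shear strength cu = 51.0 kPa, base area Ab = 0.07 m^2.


Result: 25.7 kN

Derivation:
Using Qb = Nc * cu * Ab
Qb = 7.2 * 51.0 * 0.07
Qb = 25.7 kN


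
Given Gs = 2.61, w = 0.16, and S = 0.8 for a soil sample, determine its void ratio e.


Result: 0.522

Derivation:
Using the relation e = Gs * w / S
e = 2.61 * 0.16 / 0.8
e = 0.522


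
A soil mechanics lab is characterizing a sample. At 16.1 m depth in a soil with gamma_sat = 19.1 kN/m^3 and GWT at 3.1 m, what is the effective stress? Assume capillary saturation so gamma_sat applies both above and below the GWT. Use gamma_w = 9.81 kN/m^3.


Total stress = gamma_sat * depth
sigma = 19.1 * 16.1 = 307.51 kPa
Pore water pressure u = gamma_w * (depth - d_wt)
u = 9.81 * (16.1 - 3.1) = 127.53 kPa
Effective stress = sigma - u
sigma' = 307.51 - 127.53 = 179.98 kPa


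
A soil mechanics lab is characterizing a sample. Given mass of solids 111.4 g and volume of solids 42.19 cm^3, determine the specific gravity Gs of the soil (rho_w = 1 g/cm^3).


Result: 2.64

Derivation:
Using Gs = m_s / (V_s * rho_w)
Since rho_w = 1 g/cm^3:
Gs = 111.4 / 42.19
Gs = 2.64


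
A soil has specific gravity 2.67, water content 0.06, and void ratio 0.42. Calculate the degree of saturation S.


Result: 0.3814

Derivation:
Using S = Gs * w / e
S = 2.67 * 0.06 / 0.42
S = 0.3814


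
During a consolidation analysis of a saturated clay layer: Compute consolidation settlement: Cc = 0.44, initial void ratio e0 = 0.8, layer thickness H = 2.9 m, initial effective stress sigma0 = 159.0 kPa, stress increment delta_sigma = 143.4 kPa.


Using Sc = Cc * H / (1 + e0) * log10((sigma0 + delta_sigma) / sigma0)
Stress ratio = (159.0 + 143.4) / 159.0 = 1.90189
log10(1.90189) = 0.279185
Cc * H / (1 + e0) = 0.44 * 2.9 / (1 + 0.8) = 0.708889
Sc = 0.708889 * 0.279185
Sc = 0.1979 m


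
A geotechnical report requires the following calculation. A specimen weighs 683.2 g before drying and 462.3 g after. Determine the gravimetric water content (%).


Using w = (m_wet - m_dry) / m_dry * 100
m_wet - m_dry = 683.2 - 462.3 = 220.9 g
w = 220.9 / 462.3 * 100
w = 47.78 %


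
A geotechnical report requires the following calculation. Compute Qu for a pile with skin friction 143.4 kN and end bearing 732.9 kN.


Result: 876.3 kN

Derivation:
Using Qu = Qf + Qb
Qu = 143.4 + 732.9
Qu = 876.3 kN


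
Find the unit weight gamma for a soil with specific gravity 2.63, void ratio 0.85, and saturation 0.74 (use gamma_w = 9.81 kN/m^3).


Using gamma = gamma_w * (Gs + S*e) / (1 + e)
Numerator: Gs + S*e = 2.63 + 0.74*0.85 = 3.259
Denominator: 1 + e = 1 + 0.85 = 1.85
gamma = 9.81 * 3.259 / 1.85
gamma = 17.282 kN/m^3


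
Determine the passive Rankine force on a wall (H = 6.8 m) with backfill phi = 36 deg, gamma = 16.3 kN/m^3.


Result: 1451.59 kN/m

Derivation:
Compute passive earth pressure coefficient:
Kp = tan^2(45 + phi/2) = tan^2(63.0) = 3.85184
Compute passive force:
Pp = 0.5 * Kp * gamma * H^2
Pp = 0.5 * 3.85184 * 16.3 * 6.8^2
Pp = 1451.59 kN/m


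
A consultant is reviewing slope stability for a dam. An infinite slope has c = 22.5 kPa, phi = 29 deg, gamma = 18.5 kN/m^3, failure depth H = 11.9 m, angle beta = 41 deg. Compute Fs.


Using Fs = c / (gamma*H*sin(beta)*cos(beta)) + tan(phi)/tan(beta)
Cohesion contribution = 22.5 / (18.5*11.9*sin(41)*cos(41))
Cohesion contribution = 0.206415
Friction contribution = tan(29)/tan(41) = 0.63766
Fs = 0.206415 + 0.63766
Fs = 0.844


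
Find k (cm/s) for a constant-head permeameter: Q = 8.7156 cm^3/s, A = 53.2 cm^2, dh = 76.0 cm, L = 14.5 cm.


Result: 0.031256 cm/s

Derivation:
Compute hydraulic gradient:
i = dh / L = 76.0 / 14.5 = 5.24138
Then apply Darcy's law:
k = Q / (A * i)
k = 8.7156 / (53.2 * 5.24138)
k = 8.7156 / 278.841
k = 0.031256 cm/s


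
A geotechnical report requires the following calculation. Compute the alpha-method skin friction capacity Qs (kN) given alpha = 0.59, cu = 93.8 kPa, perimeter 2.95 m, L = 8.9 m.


Result: 1453.0 kN

Derivation:
Using Qs = alpha * cu * perimeter * L
Qs = 0.59 * 93.8 * 2.95 * 8.9
Qs = 1453.0 kN


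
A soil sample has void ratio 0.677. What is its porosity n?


Result: 0.4037

Derivation:
Using the relation n = e / (1 + e)
n = 0.677 / (1 + 0.677)
n = 0.677 / 1.677
n = 0.4037


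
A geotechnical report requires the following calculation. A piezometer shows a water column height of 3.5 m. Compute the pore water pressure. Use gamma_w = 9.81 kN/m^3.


Using u = gamma_w * h_w
u = 9.81 * 3.5
u = 34.34 kPa


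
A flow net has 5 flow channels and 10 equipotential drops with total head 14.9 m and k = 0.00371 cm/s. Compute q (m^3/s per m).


Convert k to m/s for unit consistency with H:
k = 0.00371 cm/s = 0.00371 / 100 m/s = 3.71e-05 m/s
Using q = k * H * Nf / Nd
Nf / Nd = 5 / 10 = 0.5
q = 3.71e-05 * 14.9 * 0.5
q = 0.0002764 m^3/s per m


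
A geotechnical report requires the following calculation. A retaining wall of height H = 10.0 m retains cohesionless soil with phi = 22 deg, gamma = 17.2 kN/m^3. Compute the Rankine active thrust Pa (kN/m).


Result: 391.27 kN/m

Derivation:
Compute active earth pressure coefficient:
Ka = tan^2(45 - phi/2) = tan^2(34.0) = 0.454962
Compute active force:
Pa = 0.5 * Ka * gamma * H^2
Pa = 0.5 * 0.454962 * 17.2 * 10.0^2
Pa = 391.27 kN/m
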